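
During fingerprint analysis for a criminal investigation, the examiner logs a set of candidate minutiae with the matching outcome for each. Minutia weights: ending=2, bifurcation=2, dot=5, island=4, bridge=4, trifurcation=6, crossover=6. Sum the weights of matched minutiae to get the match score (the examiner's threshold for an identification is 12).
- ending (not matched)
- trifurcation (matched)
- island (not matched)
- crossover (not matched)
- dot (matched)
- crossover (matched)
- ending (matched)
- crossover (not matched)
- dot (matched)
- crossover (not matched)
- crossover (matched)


Weighted minutiae match score:
  ending: not matched, +0
  trifurcation: matched, +6 (running total 6)
  island: not matched, +0
  crossover: not matched, +0
  dot: matched, +5 (running total 11)
  crossover: matched, +6 (running total 17)
  ending: matched, +2 (running total 19)
  crossover: not matched, +0
  dot: matched, +5 (running total 24)
  crossover: not matched, +0
  crossover: matched, +6 (running total 30)
Total score = 30
Threshold = 12; verdict = identification

30


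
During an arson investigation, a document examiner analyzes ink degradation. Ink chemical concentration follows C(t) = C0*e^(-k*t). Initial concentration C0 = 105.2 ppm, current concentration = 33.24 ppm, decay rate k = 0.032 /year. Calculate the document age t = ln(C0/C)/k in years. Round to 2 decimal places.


Document age estimation:
C0/C = 105.2 / 33.24 = 3.164862
ln(C0/C) = 1.152109
t = 1.152109 / 0.032 = 36.00 years

36.00


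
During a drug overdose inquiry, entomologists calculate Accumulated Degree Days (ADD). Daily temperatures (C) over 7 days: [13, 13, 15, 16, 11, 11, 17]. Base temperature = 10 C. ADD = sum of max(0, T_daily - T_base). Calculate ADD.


Computing ADD day by day:
Day 1: max(0, 13 - 10) = 3
Day 2: max(0, 13 - 10) = 3
Day 3: max(0, 15 - 10) = 5
Day 4: max(0, 16 - 10) = 6
Day 5: max(0, 11 - 10) = 1
Day 6: max(0, 11 - 10) = 1
Day 7: max(0, 17 - 10) = 7
Total ADD = 26

26


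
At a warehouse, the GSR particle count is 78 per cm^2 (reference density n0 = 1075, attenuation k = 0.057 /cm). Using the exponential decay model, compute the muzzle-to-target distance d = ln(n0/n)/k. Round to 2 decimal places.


GSR distance calculation:
n0/n = 1075 / 78 = 13.782051
ln(n0/n) = 2.623367
d = 2.623367 / 0.057 = 46.02 cm

46.02


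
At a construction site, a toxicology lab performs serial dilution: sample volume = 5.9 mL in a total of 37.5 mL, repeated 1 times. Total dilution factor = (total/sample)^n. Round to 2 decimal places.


Dilution factor calculation:
Single dilution = V_total / V_sample = 37.5 / 5.9 ≈ 6.355932
Number of dilutions = 1
Total DF = (37.5 / 5.9)^1 (full precision, rounded at the end) = 6.36

6.36


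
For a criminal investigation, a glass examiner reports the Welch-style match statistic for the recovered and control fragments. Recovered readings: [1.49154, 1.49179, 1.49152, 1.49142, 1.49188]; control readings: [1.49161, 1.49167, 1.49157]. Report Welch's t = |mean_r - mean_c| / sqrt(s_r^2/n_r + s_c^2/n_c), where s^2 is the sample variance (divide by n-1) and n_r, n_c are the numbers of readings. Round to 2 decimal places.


Welch's t-criterion for glass RI comparison:
Recovered mean = sum / n_r = 7.45815 / 5 = 1.49163
Control mean = sum / n_c = 4.47485 / 3 = 1.4916167
Recovered sample variance s_r^2 = 3.81e-08
Control sample variance s_c^2 = 2.53333e-09
Welch SE (unpooled) = sqrt(s_r^2/n_r + s_c^2/n_c) = sqrt(7.62e-09 + 8.44444e-10) = sqrt(8.46444e-09) = 9.20024e-05
|mean_r - mean_c| = 1.33333e-05
t = 1.33333e-05 / 9.20024e-05 = 0.14

0.14


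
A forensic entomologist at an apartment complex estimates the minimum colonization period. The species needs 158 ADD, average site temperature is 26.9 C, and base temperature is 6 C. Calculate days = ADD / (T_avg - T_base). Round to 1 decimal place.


Insect development time:
Effective temperature = avg_temp - T_base = 26.9 - 6 = 20.9 C
Days = ADD / effective_temp = 158 / 20.9 = 7.6 days

7.6


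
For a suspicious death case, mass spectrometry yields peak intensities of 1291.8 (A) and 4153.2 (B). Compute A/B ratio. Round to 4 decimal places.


Spectral peak ratio:
Peak A = 1291.8 counts
Peak B = 4153.2 counts
Ratio = 1291.8 / 4153.2 = 0.3110

0.3110


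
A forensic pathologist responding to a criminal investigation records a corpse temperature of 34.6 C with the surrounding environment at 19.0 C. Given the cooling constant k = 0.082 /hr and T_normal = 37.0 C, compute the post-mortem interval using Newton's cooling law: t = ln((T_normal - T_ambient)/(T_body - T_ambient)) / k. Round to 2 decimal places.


Using Newton's law of cooling:
t = ln((T_normal - T_ambient) / (T_body - T_ambient)) / k
T_normal - T_ambient = 18.0
T_body - T_ambient = 15.6
Ratio = 1.153846
ln(ratio) = 0.143101
t = 0.143101 / 0.082 = 1.75 hours

1.75


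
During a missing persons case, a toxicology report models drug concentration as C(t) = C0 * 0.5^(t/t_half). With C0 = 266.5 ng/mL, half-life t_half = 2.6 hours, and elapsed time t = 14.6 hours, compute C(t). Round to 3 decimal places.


Drug concentration decay:
Number of half-lives = t / t_half = 14.6 / 2.6 = 5.615385
Decay factor = 0.5^5.615385 = 0.02039861
C(t) = 266.5 * 0.02039861 = 5.436 ng/mL

5.436


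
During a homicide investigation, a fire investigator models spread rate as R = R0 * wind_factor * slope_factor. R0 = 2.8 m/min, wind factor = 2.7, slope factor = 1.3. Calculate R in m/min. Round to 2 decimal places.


Fire spread rate calculation:
R = R0 * wind_factor * slope_factor
= 2.8 * 2.7 * 1.3
= 7.56 * 1.3
= 9.83 m/min

9.83


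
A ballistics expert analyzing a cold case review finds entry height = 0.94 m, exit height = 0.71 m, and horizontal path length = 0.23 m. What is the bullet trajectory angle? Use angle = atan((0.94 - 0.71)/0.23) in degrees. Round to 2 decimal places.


Bullet trajectory angle:
Height difference = 0.94 - 0.71 = 0.23 m
angle = atan(0.23 / 0.23)
angle = atan(1)
angle = 45.00 degrees

45.00


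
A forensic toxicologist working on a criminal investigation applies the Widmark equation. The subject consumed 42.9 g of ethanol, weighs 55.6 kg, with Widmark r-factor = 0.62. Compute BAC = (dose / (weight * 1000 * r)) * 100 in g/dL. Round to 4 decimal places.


Applying the Widmark formula:
BAC = (dose_g / (body_wt * 1000 * r)) * 100
Denominator = 55.6 * 1000 * 0.62 = 34472
BAC = (42.9 / 34472) * 100
BAC = 0.1244 g/dL

0.1244


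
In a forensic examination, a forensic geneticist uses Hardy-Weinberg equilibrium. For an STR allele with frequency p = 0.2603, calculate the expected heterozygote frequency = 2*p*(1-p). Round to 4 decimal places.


Hardy-Weinberg heterozygote frequency:
q = 1 - p = 1 - 0.2603 = 0.7397
2pq = 2 * 0.2603 * 0.7397 = 0.3851

0.3851


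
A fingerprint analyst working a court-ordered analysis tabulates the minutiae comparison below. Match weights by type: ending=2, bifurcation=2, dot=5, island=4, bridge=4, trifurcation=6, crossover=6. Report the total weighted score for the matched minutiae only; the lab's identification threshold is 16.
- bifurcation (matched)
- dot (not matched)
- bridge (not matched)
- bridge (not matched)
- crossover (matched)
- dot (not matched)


Weighted minutiae match score:
  bifurcation: matched, +2 (running total 2)
  dot: not matched, +0
  bridge: not matched, +0
  bridge: not matched, +0
  crossover: matched, +6 (running total 8)
  dot: not matched, +0
Total score = 8
Threshold = 16; verdict = inconclusive

8


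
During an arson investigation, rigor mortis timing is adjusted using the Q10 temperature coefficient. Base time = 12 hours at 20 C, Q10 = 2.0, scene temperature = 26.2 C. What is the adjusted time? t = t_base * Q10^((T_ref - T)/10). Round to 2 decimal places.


Rigor mortis time adjustment:
Exponent = (T_ref - T_actual) / 10 = (20 - 26.2) / 10 = -0.62
Q10 factor = 2.0^-0.62 = 0.65067
t_adjusted = 12 * 0.65067 = 7.81 hours

7.81


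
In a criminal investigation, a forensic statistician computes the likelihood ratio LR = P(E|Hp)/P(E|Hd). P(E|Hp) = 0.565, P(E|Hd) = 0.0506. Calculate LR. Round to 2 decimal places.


Likelihood ratio calculation:
LR = P(E|Hp) / P(E|Hd)
LR = 0.565 / 0.0506
LR = 11.17

11.17


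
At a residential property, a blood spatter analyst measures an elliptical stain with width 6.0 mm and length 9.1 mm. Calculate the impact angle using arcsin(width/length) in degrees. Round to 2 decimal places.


Blood spatter impact angle calculation:
width / length = 6.0 / 9.1 = 0.659341
angle = arcsin(0.659341)
angle = 41.25 degrees

41.25


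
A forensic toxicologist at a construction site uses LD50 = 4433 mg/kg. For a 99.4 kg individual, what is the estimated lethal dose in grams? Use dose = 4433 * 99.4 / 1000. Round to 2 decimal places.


Lethal dose calculation:
Lethal dose = LD50 * body_weight / 1000
= 4433 * 99.4 / 1000
= 440640.2 / 1000
= 440.64 g

440.64


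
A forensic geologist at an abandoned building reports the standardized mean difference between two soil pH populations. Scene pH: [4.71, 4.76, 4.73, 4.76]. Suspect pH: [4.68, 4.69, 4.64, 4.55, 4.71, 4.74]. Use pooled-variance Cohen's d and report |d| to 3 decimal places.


Pooled-variance Cohen's d for soil pH comparison:
Scene mean = 18.96 / 4 = 4.74
Suspect mean = 28.01 / 6 = 4.668333
Scene sample variance s_s^2 = 0.0006
Suspect sample variance s_c^2 = 0.004457
Pooled variance = ((n_s-1)*s_s^2 + (n_c-1)*s_c^2) / (n_s + n_c - 2) = 0.00301
Pooled SD = sqrt(0.00301) = 0.054863
Mean difference = 0.071667
|d| = |0.071667| / 0.054863 = 1.306

1.306


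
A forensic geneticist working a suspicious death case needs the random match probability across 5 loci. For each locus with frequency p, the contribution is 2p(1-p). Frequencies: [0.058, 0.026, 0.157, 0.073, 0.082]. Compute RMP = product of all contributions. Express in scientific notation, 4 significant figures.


Computing RMP for 5 loci:
Locus 1: 2 * 0.058 * 0.942 = 0.109272
Locus 2: 2 * 0.026 * 0.974 = 0.050648
Locus 3: 2 * 0.157 * 0.843 = 0.264702
Locus 4: 2 * 0.073 * 0.927 = 0.135342
Locus 5: 2 * 0.082 * 0.918 = 0.150552
RMP = 2.985e-05

2.985e-05


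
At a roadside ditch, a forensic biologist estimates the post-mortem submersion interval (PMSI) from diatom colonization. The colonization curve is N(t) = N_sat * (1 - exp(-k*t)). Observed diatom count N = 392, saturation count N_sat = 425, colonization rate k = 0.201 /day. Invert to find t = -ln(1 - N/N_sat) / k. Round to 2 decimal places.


PMSI from diatom colonization curve:
N / N_sat = 392 / 425 = 0.922353
1 - N/N_sat = 0.077647
ln(1 - N/N_sat) = -2.555582
t = -ln(1 - N/N_sat) / k = -(-2.555582) / 0.201 = 12.71 days

12.71


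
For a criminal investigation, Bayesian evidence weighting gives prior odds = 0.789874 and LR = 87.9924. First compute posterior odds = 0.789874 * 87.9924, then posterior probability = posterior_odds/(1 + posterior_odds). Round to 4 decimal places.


Bayesian evidence evaluation:
Posterior odds = prior_odds * LR = 0.789874 * 87.9924 = 69.50291
Posterior probability = posterior_odds / (1 + posterior_odds)
= 69.50291 / (1 + 69.50291)
= 69.50291 / 70.50291
= 0.9858

0.9858


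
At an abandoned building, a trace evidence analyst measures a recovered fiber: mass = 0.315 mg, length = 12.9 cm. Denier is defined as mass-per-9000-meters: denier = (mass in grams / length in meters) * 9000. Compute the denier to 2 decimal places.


Denier calculation:
Mass in grams = 0.315 mg / 1000 = 0.000315 g
Length in meters = 12.9 cm / 100 = 0.129 m
Linear density = mass / length = 0.000315 / 0.129 = 0.00244186 g/m
Denier = (g/m) * 9000 = 0.00244186 * 9000 = 21.98

21.98


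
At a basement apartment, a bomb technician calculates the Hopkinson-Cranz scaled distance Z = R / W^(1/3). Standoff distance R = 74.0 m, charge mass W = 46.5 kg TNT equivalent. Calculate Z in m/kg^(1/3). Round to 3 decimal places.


Scaled distance calculation:
W^(1/3) = 46.5^(1/3) = 3.595983
Z = R / W^(1/3) = 74.0 / 3.595983
Z = 20.579 m/kg^(1/3)

20.579


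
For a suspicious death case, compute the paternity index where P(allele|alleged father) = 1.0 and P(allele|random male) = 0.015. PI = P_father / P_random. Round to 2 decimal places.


Paternity Index calculation:
PI = P(allele|father) / P(allele|random)
PI = 1.0 / 0.015
PI = 66.67

66.67


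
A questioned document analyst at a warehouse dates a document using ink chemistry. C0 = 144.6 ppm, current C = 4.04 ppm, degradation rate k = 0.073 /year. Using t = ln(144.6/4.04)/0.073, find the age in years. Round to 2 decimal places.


Document age estimation:
C0/C = 144.6 / 4.04 = 35.792079
ln(C0/C) = 3.577727
t = 3.577727 / 0.073 = 49.01 years

49.01


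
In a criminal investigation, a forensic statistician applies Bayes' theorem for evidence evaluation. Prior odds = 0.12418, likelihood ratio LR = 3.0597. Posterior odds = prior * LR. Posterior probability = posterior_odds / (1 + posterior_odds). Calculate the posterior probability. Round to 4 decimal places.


Bayesian evidence evaluation:
Posterior odds = prior_odds * LR = 0.12418 * 3.0597 = 0.3799535
Posterior probability = posterior_odds / (1 + posterior_odds)
= 0.3799535 / (1 + 0.3799535)
= 0.3799535 / 1.3799535
= 0.2753

0.2753


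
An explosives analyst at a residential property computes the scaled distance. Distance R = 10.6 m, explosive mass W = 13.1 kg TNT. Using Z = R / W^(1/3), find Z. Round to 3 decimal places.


Scaled distance calculation:
W^(1/3) = 13.1^(1/3) = 2.357348
Z = R / W^(1/3) = 10.6 / 2.357348
Z = 4.497 m/kg^(1/3)

4.497


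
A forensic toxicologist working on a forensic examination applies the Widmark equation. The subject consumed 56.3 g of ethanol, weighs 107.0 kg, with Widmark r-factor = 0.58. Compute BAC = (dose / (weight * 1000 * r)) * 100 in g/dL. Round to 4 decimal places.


Applying the Widmark formula:
BAC = (dose_g / (body_wt * 1000 * r)) * 100
Denominator = 107.0 * 1000 * 0.58 = 62060
BAC = (56.3 / 62060) * 100
BAC = 0.0907 g/dL

0.0907


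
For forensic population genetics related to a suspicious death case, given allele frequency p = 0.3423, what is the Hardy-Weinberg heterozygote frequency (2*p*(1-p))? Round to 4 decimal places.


Hardy-Weinberg heterozygote frequency:
q = 1 - p = 1 - 0.3423 = 0.6577
2pq = 2 * 0.3423 * 0.6577 = 0.4503

0.4503


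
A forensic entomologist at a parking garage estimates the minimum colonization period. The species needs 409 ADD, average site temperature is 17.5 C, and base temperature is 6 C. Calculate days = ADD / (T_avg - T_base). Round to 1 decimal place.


Insect development time:
Effective temperature = avg_temp - T_base = 17.5 - 6 = 11.5 C
Days = ADD / effective_temp = 409 / 11.5 = 35.6 days

35.6


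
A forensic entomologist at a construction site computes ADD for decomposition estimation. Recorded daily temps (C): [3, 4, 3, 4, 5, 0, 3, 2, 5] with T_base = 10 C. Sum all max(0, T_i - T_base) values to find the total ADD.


Computing ADD day by day:
Day 1: max(0, 3 - 10) = 0
Day 2: max(0, 4 - 10) = 0
Day 3: max(0, 3 - 10) = 0
Day 4: max(0, 4 - 10) = 0
Day 5: max(0, 5 - 10) = 0
Day 6: max(0, 0 - 10) = 0
Day 7: max(0, 3 - 10) = 0
Day 8: max(0, 2 - 10) = 0
Day 9: max(0, 5 - 10) = 0
Total ADD = 0

0


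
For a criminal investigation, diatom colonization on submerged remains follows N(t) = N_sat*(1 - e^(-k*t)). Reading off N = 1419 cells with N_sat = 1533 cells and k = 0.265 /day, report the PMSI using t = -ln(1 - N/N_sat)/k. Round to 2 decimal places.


PMSI from diatom colonization curve:
N / N_sat = 1419 / 1533 = 0.925636
1 - N/N_sat = 0.074364
ln(1 - N/N_sat) = -2.598783
t = -ln(1 - N/N_sat) / k = -(-2.598783) / 0.265 = 9.81 days

9.81


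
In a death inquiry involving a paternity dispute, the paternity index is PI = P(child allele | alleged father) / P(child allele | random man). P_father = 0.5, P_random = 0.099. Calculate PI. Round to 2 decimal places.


Paternity Index calculation:
PI = P(allele|father) / P(allele|random)
PI = 0.5 / 0.099
PI = 5.05

5.05


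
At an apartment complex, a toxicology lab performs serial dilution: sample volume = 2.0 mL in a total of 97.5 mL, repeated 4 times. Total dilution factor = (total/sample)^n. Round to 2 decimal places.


Dilution factor calculation:
Single dilution = V_total / V_sample = 97.5 / 2.0 ≈ 48.75
Number of dilutions = 4
Total DF = (97.5 / 2.0)^4 (full precision, rounded at the end) = 5648049.32

5648049.32


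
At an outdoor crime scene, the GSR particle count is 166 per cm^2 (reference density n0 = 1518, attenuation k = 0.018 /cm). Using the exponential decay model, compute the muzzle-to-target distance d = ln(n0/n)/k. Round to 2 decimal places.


GSR distance calculation:
n0/n = 1518 / 166 = 9.144578
ln(n0/n) = 2.213161
d = 2.213161 / 0.018 = 122.95 cm

122.95


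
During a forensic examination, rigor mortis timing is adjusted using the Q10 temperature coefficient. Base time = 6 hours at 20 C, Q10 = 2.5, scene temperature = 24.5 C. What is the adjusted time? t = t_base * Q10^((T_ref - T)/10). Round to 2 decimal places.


Rigor mortis time adjustment:
Exponent = (T_ref - T_actual) / 10 = (20 - 24.5) / 10 = -0.45
Q10 factor = 2.5^-0.45 = 0.66211
t_adjusted = 6 * 0.66211 = 3.97 hours

3.97


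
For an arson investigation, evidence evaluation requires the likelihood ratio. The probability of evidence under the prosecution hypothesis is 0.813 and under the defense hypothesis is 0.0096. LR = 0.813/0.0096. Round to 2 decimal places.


Likelihood ratio calculation:
LR = P(E|Hp) / P(E|Hd)
LR = 0.813 / 0.0096
LR = 84.69

84.69


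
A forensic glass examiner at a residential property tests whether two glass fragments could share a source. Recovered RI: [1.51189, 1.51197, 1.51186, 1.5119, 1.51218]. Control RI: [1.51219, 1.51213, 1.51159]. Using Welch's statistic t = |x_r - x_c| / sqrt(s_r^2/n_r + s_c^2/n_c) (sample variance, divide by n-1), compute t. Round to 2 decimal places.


Welch's t-criterion for glass RI comparison:
Recovered mean = sum / n_r = 7.5598 / 5 = 1.51196
Control mean = sum / n_c = 4.53591 / 3 = 1.51197
Recovered sample variance s_r^2 = 1.675e-08
Control sample variance s_c^2 = 1.092e-07
Welch SE (unpooled) = sqrt(s_r^2/n_r + s_c^2/n_c) = sqrt(3.35e-09 + 3.64e-08) = sqrt(3.975e-08) = 0.000199374
|mean_r - mean_c| = 1e-05
t = 1e-05 / 0.000199374 = 0.05

0.05


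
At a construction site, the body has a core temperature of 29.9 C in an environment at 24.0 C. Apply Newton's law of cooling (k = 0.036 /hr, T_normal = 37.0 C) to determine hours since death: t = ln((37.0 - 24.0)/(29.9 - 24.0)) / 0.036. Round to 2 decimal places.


Using Newton's law of cooling:
t = ln((T_normal - T_ambient) / (T_body - T_ambient)) / k
T_normal - T_ambient = 13.0
T_body - T_ambient = 5.9
Ratio = 2.20339
ln(ratio) = 0.789997
t = 0.789997 / 0.036 = 21.94 hours

21.94


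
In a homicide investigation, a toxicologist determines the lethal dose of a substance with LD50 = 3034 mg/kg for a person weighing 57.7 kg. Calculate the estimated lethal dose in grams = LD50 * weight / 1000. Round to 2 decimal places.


Lethal dose calculation:
Lethal dose = LD50 * body_weight / 1000
= 3034 * 57.7 / 1000
= 175061.8 / 1000
= 175.06 g

175.06


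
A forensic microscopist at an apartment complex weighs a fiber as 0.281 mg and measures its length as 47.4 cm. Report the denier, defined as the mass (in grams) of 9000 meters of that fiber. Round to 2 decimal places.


Denier calculation:
Mass in grams = 0.281 mg / 1000 = 0.000281 g
Length in meters = 47.4 cm / 100 = 0.474 m
Linear density = mass / length = 0.000281 / 0.474 = 0.00059283 g/m
Denier = (g/m) * 9000 = 0.00059283 * 9000 = 5.34

5.34


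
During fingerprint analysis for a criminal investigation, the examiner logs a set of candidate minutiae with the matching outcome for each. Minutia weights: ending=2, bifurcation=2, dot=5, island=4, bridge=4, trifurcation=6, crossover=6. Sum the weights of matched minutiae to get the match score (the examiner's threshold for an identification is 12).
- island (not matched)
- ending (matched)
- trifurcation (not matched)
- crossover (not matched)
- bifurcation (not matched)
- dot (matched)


Weighted minutiae match score:
  island: not matched, +0
  ending: matched, +2 (running total 2)
  trifurcation: not matched, +0
  crossover: not matched, +0
  bifurcation: not matched, +0
  dot: matched, +5 (running total 7)
Total score = 7
Threshold = 12; verdict = inconclusive

7


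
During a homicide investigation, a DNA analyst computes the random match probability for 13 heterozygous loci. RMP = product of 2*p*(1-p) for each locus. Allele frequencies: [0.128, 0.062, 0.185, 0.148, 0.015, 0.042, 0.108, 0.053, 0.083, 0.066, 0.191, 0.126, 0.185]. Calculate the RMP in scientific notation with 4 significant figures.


Computing RMP for 13 loci:
Locus 1: 2 * 0.128 * 0.872 = 0.223232
Locus 2: 2 * 0.062 * 0.938 = 0.116312
Locus 3: 2 * 0.185 * 0.815 = 0.30155
Locus 4: 2 * 0.148 * 0.852 = 0.252192
Locus 5: 2 * 0.015 * 0.985 = 0.02955
Locus 6: 2 * 0.042 * 0.958 = 0.080472
Locus 7: 2 * 0.108 * 0.892 = 0.192672
Locus 8: 2 * 0.053 * 0.947 = 0.100382
Locus 9: 2 * 0.083 * 0.917 = 0.152222
Locus 10: 2 * 0.066 * 0.934 = 0.123288
Locus 11: 2 * 0.191 * 0.809 = 0.309038
Locus 12: 2 * 0.126 * 0.874 = 0.220248
Locus 13: 2 * 0.185 * 0.815 = 0.30155
RMP = 3.498e-11

3.498e-11


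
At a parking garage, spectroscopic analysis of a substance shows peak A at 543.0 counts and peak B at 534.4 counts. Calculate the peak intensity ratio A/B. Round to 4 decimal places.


Spectral peak ratio:
Peak A = 543.0 counts
Peak B = 534.4 counts
Ratio = 543.0 / 534.4 = 1.0161

1.0161


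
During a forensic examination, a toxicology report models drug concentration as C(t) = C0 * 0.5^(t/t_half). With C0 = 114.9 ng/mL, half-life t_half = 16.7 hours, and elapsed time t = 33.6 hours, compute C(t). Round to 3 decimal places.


Drug concentration decay:
Number of half-lives = t / t_half = 33.6 / 16.7 = 2.011976
Decay factor = 0.5^2.011976 = 0.24793331
C(t) = 114.9 * 0.24793331 = 28.488 ng/mL

28.488


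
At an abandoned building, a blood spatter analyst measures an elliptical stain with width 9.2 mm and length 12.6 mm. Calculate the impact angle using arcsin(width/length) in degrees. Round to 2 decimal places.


Blood spatter impact angle calculation:
width / length = 9.2 / 12.6 = 0.730159
angle = arcsin(0.730159)
angle = 46.90 degrees

46.90


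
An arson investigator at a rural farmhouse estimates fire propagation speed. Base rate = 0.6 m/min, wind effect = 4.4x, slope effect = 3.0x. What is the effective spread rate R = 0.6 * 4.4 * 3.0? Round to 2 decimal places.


Fire spread rate calculation:
R = R0 * wind_factor * slope_factor
= 0.6 * 4.4 * 3.0
= 2.64 * 3.0
= 7.92 m/min

7.92


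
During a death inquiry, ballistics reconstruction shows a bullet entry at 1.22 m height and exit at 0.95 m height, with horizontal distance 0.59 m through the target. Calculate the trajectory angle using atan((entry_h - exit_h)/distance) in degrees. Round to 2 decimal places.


Bullet trajectory angle:
Height difference = 1.22 - 0.95 = 0.27 m
angle = atan(0.27 / 0.59)
angle = atan(0.457627)
angle = 24.59 degrees

24.59


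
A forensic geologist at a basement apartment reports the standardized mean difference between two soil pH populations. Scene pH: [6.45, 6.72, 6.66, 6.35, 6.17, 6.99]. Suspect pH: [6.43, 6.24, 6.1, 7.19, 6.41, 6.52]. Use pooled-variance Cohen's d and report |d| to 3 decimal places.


Pooled-variance Cohen's d for soil pH comparison:
Scene mean = 39.34 / 6 = 6.556667
Suspect mean = 38.89 / 6 = 6.481667
Scene sample variance s_s^2 = 0.085747
Suspect sample variance s_c^2 = 0.143017
Pooled variance = ((n_s-1)*s_s^2 + (n_c-1)*s_c^2) / (n_s + n_c - 2) = 0.114382
Pooled SD = sqrt(0.114382) = 0.338204
Mean difference = 0.075
|d| = |0.075| / 0.338204 = 0.222

0.222


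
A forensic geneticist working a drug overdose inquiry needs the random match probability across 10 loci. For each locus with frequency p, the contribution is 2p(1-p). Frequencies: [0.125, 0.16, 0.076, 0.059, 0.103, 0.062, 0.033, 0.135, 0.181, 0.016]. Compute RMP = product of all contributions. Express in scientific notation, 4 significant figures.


Computing RMP for 10 loci:
Locus 1: 2 * 0.125 * 0.875 = 0.21875
Locus 2: 2 * 0.16 * 0.84 = 0.2688
Locus 3: 2 * 0.076 * 0.924 = 0.140448
Locus 4: 2 * 0.059 * 0.941 = 0.111038
Locus 5: 2 * 0.103 * 0.897 = 0.184782
Locus 6: 2 * 0.062 * 0.938 = 0.116312
Locus 7: 2 * 0.033 * 0.967 = 0.063822
Locus 8: 2 * 0.135 * 0.865 = 0.23355
Locus 9: 2 * 0.181 * 0.819 = 0.296478
Locus 10: 2 * 0.016 * 0.984 = 0.031488
RMP = 2.742e-09

2.742e-09


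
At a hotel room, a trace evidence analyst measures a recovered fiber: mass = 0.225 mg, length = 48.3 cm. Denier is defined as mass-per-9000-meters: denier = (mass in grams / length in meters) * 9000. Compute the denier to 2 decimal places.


Denier calculation:
Mass in grams = 0.225 mg / 1000 = 0.000225 g
Length in meters = 48.3 cm / 100 = 0.483 m
Linear density = mass / length = 0.000225 / 0.483 = 0.00046584 g/m
Denier = (g/m) * 9000 = 0.00046584 * 9000 = 4.19

4.19


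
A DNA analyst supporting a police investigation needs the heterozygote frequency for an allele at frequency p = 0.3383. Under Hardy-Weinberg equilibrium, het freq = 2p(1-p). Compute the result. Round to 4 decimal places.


Hardy-Weinberg heterozygote frequency:
q = 1 - p = 1 - 0.3383 = 0.6617
2pq = 2 * 0.3383 * 0.6617 = 0.4477

0.4477


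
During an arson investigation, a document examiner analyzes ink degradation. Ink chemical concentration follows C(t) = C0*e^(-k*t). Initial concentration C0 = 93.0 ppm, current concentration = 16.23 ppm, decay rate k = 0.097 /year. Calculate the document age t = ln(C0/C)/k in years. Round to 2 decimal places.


Document age estimation:
C0/C = 93.0 / 16.23 = 5.730129
ln(C0/C) = 1.745738
t = 1.745738 / 0.097 = 18.00 years

18.00


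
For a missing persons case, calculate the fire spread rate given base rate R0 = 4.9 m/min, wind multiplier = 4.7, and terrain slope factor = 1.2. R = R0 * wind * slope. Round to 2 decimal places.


Fire spread rate calculation:
R = R0 * wind_factor * slope_factor
= 4.9 * 4.7 * 1.2
= 23.03 * 1.2
= 27.64 m/min

27.64


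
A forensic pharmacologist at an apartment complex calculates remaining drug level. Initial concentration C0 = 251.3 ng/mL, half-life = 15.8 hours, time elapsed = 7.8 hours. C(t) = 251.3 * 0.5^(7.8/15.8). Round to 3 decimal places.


Drug concentration decay:
Number of half-lives = t / t_half = 7.8 / 15.8 = 0.493671
Decay factor = 0.5^0.493671 = 0.71021562
C(t) = 251.3 * 0.71021562 = 178.477 ng/mL

178.477


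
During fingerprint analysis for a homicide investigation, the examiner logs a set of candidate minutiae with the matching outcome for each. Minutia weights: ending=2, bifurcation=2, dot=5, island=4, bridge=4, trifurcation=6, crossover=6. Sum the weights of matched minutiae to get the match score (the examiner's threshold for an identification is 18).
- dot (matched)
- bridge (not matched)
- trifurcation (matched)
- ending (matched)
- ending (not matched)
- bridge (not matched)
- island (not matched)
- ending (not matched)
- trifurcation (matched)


Weighted minutiae match score:
  dot: matched, +5 (running total 5)
  bridge: not matched, +0
  trifurcation: matched, +6 (running total 11)
  ending: matched, +2 (running total 13)
  ending: not matched, +0
  bridge: not matched, +0
  island: not matched, +0
  ending: not matched, +0
  trifurcation: matched, +6 (running total 19)
Total score = 19
Threshold = 18; verdict = identification

19


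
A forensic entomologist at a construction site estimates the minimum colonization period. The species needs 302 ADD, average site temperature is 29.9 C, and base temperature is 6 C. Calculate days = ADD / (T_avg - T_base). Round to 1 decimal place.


Insect development time:
Effective temperature = avg_temp - T_base = 29.9 - 6 = 23.9 C
Days = ADD / effective_temp = 302 / 23.9 = 12.6 days

12.6


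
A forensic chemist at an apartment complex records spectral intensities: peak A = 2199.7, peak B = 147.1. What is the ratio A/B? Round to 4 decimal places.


Spectral peak ratio:
Peak A = 2199.7 counts
Peak B = 147.1 counts
Ratio = 2199.7 / 147.1 = 14.9538

14.9538


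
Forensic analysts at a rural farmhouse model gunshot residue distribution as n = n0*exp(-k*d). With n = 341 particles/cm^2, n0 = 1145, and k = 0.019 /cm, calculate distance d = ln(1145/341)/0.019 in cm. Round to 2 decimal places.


GSR distance calculation:
n0/n = 1145 / 341 = 3.357771
ln(n0/n) = 1.211277
d = 1.211277 / 0.019 = 63.75 cm

63.75


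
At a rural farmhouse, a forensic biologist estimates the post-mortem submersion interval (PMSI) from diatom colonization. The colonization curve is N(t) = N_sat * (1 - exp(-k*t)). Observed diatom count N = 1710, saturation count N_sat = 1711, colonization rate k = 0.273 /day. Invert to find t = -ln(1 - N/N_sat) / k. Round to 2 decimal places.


PMSI from diatom colonization curve:
N / N_sat = 1710 / 1711 = 0.999416
1 - N/N_sat = 0.000584
ln(1 - N/N_sat) = -7.44561
t = -ln(1 - N/N_sat) / k = -(-7.44561) / 0.273 = 27.27 days

27.27


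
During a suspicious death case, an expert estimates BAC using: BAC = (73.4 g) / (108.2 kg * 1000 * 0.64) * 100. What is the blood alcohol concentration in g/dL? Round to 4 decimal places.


Applying the Widmark formula:
BAC = (dose_g / (body_wt * 1000 * r)) * 100
Denominator = 108.2 * 1000 * 0.64 = 69248
BAC = (73.4 / 69248) * 100
BAC = 0.1060 g/dL

0.1060


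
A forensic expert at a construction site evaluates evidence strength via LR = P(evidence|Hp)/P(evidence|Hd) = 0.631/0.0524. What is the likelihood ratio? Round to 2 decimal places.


Likelihood ratio calculation:
LR = P(E|Hp) / P(E|Hd)
LR = 0.631 / 0.0524
LR = 12.04

12.04


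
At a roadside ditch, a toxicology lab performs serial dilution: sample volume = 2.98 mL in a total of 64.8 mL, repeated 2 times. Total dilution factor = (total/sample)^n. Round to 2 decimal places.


Dilution factor calculation:
Single dilution = V_total / V_sample = 64.8 / 2.98 ≈ 21.744966
Number of dilutions = 2
Total DF = (64.8 / 2.98)^2 (full precision, rounded at the end) = 472.84

472.84


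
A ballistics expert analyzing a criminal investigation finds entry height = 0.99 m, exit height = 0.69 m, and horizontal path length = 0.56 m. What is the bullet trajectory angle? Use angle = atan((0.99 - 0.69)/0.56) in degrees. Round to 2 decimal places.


Bullet trajectory angle:
Height difference = 0.99 - 0.69 = 0.3 m
angle = atan(0.3 / 0.56)
angle = atan(0.535714)
angle = 28.18 degrees

28.18


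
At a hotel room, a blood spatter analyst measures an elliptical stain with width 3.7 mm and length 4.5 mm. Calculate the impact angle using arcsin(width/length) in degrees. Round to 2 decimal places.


Blood spatter impact angle calculation:
width / length = 3.7 / 4.5 = 0.822222
angle = arcsin(0.822222)
angle = 55.31 degrees

55.31


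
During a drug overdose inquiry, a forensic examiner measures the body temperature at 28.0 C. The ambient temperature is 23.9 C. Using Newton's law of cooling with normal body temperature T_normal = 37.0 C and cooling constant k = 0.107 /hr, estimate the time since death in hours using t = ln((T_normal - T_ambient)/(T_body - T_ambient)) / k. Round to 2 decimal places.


Using Newton's law of cooling:
t = ln((T_normal - T_ambient) / (T_body - T_ambient)) / k
T_normal - T_ambient = 13.1
T_body - T_ambient = 4.1
Ratio = 3.195122
ln(ratio) = 1.161625
t = 1.161625 / 0.107 = 10.86 hours

10.86


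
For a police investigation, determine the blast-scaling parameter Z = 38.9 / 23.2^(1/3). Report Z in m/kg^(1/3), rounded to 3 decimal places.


Scaled distance calculation:
W^(1/3) = 23.2^(1/3) = 2.852086
Z = R / W^(1/3) = 38.9 / 2.852086
Z = 13.639 m/kg^(1/3)

13.639


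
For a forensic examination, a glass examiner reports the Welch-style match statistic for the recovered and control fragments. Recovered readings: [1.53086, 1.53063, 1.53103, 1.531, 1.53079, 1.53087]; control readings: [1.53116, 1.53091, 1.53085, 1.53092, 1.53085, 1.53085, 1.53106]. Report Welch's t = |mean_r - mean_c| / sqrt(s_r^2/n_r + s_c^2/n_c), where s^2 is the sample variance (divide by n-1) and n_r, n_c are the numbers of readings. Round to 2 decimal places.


Welch's t-criterion for glass RI comparison:
Recovered mean = sum / n_r = 9.18518 / 6 = 1.5308633
Control mean = sum / n_c = 10.7166 / 7 = 1.5309429
Recovered sample variance s_r^2 = 2.12667e-08
Control sample variance s_c^2 = 1.47238e-08
Welch SE (unpooled) = sqrt(s_r^2/n_r + s_c^2/n_c) = sqrt(3.54444e-09 + 2.1034e-09) = sqrt(5.64784e-09) = 7.51521e-05
|mean_r - mean_c| = 7.95238e-05
t = 7.95238e-05 / 7.51521e-05 = 1.06

1.06


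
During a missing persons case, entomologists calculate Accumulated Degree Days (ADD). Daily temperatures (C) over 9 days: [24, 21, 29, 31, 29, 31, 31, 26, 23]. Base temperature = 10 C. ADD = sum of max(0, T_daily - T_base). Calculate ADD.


Computing ADD day by day:
Day 1: max(0, 24 - 10) = 14
Day 2: max(0, 21 - 10) = 11
Day 3: max(0, 29 - 10) = 19
Day 4: max(0, 31 - 10) = 21
Day 5: max(0, 29 - 10) = 19
Day 6: max(0, 31 - 10) = 21
Day 7: max(0, 31 - 10) = 21
Day 8: max(0, 26 - 10) = 16
Day 9: max(0, 23 - 10) = 13
Total ADD = 155

155


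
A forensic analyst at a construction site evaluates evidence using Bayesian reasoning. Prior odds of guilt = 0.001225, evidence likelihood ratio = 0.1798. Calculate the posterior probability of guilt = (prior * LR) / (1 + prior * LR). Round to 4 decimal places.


Bayesian evidence evaluation:
Posterior odds = prior_odds * LR = 0.001225 * 0.1798 = 0.000220255
Posterior probability = posterior_odds / (1 + posterior_odds)
= 0.000220255 / (1 + 0.000220255)
= 0.000220255 / 1.000220255
= 0.0002

0.0002


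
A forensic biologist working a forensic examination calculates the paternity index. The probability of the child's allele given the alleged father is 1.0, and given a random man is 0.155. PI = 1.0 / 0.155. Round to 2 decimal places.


Paternity Index calculation:
PI = P(allele|father) / P(allele|random)
PI = 1.0 / 0.155
PI = 6.45

6.45


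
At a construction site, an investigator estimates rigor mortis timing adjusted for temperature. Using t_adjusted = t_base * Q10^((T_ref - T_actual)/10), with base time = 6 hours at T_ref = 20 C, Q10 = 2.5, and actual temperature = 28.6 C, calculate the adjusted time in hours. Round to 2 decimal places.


Rigor mortis time adjustment:
Exponent = (T_ref - T_actual) / 10 = (20 - 28.6) / 10 = -0.86
Q10 factor = 2.5^-0.86 = 0.45475
t_adjusted = 6 * 0.45475 = 2.73 hours

2.73


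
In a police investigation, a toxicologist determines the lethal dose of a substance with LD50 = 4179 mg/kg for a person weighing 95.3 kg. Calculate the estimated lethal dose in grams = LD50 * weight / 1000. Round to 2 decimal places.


Lethal dose calculation:
Lethal dose = LD50 * body_weight / 1000
= 4179 * 95.3 / 1000
= 398258.7 / 1000
= 398.26 g

398.26


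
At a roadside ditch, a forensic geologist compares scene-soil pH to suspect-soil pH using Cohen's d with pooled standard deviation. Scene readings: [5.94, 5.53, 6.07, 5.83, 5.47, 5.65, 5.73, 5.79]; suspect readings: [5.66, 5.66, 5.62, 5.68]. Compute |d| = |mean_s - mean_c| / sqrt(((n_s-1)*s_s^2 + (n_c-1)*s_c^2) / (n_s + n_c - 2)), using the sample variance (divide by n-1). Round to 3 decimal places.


Pooled-variance Cohen's d for soil pH comparison:
Scene mean = 46.01 / 8 = 5.75125
Suspect mean = 22.62 / 4 = 5.655
Scene sample variance s_s^2 = 0.040527
Suspect sample variance s_c^2 = 0.000633
Pooled variance = ((n_s-1)*s_s^2 + (n_c-1)*s_c^2) / (n_s + n_c - 2) = 0.028559
Pooled SD = sqrt(0.028559) = 0.168994
Mean difference = 0.09625
|d| = |0.09625| / 0.168994 = 0.570

0.570


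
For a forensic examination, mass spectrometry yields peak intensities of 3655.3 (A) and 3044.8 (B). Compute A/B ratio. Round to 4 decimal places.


Spectral peak ratio:
Peak A = 3655.3 counts
Peak B = 3044.8 counts
Ratio = 3655.3 / 3044.8 = 1.2005

1.2005


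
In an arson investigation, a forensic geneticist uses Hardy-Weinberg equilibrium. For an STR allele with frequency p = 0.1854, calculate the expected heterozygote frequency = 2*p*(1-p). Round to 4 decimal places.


Hardy-Weinberg heterozygote frequency:
q = 1 - p = 1 - 0.1854 = 0.8146
2pq = 2 * 0.1854 * 0.8146 = 0.3021

0.3021


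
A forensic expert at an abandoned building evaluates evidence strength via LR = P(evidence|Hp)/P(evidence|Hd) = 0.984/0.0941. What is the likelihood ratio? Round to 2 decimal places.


Likelihood ratio calculation:
LR = P(E|Hp) / P(E|Hd)
LR = 0.984 / 0.0941
LR = 10.46

10.46


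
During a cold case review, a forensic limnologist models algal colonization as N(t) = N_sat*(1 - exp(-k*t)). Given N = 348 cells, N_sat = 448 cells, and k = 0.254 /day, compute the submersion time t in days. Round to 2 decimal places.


PMSI from diatom colonization curve:
N / N_sat = 348 / 448 = 0.776786
1 - N/N_sat = 0.223214
ln(1 - N/N_sat) = -1.499624
t = -ln(1 - N/N_sat) / k = -(-1.499624) / 0.254 = 5.90 days

5.90


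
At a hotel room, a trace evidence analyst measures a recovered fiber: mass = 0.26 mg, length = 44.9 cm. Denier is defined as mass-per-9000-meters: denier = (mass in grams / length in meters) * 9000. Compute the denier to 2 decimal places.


Denier calculation:
Mass in grams = 0.26 mg / 1000 = 0.00026 g
Length in meters = 44.9 cm / 100 = 0.449 m
Linear density = mass / length = 0.00026 / 0.449 = 0.00057906 g/m
Denier = (g/m) * 9000 = 0.00057906 * 9000 = 5.21

5.21


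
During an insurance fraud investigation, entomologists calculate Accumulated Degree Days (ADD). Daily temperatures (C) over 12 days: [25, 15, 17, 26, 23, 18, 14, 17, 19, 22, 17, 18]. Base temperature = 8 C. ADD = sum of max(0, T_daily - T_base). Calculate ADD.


Computing ADD day by day:
Day 1: max(0, 25 - 8) = 17
Day 2: max(0, 15 - 8) = 7
Day 3: max(0, 17 - 8) = 9
Day 4: max(0, 26 - 8) = 18
Day 5: max(0, 23 - 8) = 15
Day 6: max(0, 18 - 8) = 10
Day 7: max(0, 14 - 8) = 6
Day 8: max(0, 17 - 8) = 9
Day 9: max(0, 19 - 8) = 11
Day 10: max(0, 22 - 8) = 14
Day 11: max(0, 17 - 8) = 9
Day 12: max(0, 18 - 8) = 10
Total ADD = 135

135


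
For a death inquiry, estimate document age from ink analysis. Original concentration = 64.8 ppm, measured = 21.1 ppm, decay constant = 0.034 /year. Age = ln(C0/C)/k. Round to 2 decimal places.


Document age estimation:
C0/C = 64.8 / 21.1 = 3.07109
ln(C0/C) = 1.122033
t = 1.122033 / 0.034 = 33.00 years

33.00


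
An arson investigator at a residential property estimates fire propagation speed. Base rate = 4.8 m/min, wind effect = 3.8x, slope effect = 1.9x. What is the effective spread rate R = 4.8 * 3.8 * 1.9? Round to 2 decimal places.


Fire spread rate calculation:
R = R0 * wind_factor * slope_factor
= 4.8 * 3.8 * 1.9
= 18.24 * 1.9
= 34.66 m/min

34.66


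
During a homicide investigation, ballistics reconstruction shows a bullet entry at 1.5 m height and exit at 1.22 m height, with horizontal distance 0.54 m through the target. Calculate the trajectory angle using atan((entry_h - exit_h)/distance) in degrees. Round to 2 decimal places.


Bullet trajectory angle:
Height difference = 1.5 - 1.22 = 0.28 m
angle = atan(0.28 / 0.54)
angle = atan(0.518519)
angle = 27.41 degrees

27.41


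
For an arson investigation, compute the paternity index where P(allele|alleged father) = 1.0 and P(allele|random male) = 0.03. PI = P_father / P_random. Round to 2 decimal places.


Paternity Index calculation:
PI = P(allele|father) / P(allele|random)
PI = 1.0 / 0.03
PI = 33.33

33.33


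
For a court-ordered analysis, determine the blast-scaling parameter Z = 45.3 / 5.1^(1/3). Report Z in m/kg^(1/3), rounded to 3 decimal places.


Scaled distance calculation:
W^(1/3) = 5.1^(1/3) = 1.721301
Z = R / W^(1/3) = 45.3 / 1.721301
Z = 26.317 m/kg^(1/3)

26.317


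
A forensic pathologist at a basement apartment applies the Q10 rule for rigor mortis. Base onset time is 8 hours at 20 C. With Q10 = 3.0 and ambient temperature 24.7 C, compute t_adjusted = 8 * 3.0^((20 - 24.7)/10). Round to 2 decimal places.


Rigor mortis time adjustment:
Exponent = (T_ref - T_actual) / 10 = (20 - 24.7) / 10 = -0.47
Q10 factor = 3.0^-0.47 = 0.5967
t_adjusted = 8 * 0.5967 = 4.77 hours

4.77
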